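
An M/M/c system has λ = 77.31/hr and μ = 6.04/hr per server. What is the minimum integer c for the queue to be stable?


Stability requires cμ > λ ⇔ c > λ/μ.
λ/μ = 77.31/6.04 = 12.7997
Minimum integer c = ⌊12.7997⌋ + 1 = 13
Check: 13·6.04 = 78.52 > 77.31, while 12·6.04 = 72.48 ≤ 77.31

Final: 13 servers


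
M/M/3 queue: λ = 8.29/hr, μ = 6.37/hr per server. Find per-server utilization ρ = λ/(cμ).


ρ = λ/(cμ) = 8.29/(3·6.37) = 8.29/19.11 = 0.4338

Final: 0.4338


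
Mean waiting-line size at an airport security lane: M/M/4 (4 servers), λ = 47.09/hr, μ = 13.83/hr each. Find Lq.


a = λ/μ = 3.4049; ρ = a/4 = 0.8512
P₀ = 0.018374
Lq = P₀·a^c·ρ / (c!·(1−ρ)²) = 0.018374·134.40829·0.8512/(24·0.02213)
= 3.95757

Final: 3.95757


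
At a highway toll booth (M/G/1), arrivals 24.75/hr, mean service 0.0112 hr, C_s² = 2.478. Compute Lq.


ρ = λ·E[S] = 24.75·0.0112 = 0.2772
Lq = ρ²(1+C_s²)/(2(1−ρ)) = 0.07684·(1+2.478)/(2·0.7228)
= 0.07684·3.4780/1.4456 = 0.18487

Final: 0.18487


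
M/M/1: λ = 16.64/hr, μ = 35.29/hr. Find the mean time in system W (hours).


W = 1/(μ−λ) = 1/(35.29 − 16.64) = 1/18.65 = 0.05362 hr

Final: 0.05362 hr


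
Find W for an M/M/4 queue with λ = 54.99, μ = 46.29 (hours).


a = 1.1879; ρ = 0.2970; P₀ = 0.303859
Lq = P₀·a^c·ρ/(c!(1−ρ)²) = 0.01515
Wq = Lq/λ = 0.01515/54.99 = 0.0002755 hr
W = Wq + 1/μ = 0.0002755 + 0.02160 = 0.02188 hr

Final: 0.02188 hr


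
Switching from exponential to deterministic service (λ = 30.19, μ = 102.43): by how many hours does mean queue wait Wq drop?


ρ = 30.19/102.43 = 0.2947
Wq(M/M/1) = ρ/(μ−λ) = 0.2947/72.24 = 0.004080 hr
Wq(M/D/1) = ρ/(2(μ−λ)) = 0.002040 hr
Savings = 0.004080 − 0.002040 = 0.002040 hr

Final: 0.002040 hr


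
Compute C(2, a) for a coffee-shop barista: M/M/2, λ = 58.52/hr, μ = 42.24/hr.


a = λ/μ = 1.3854; ρ = a/2 = 0.6927
P₀ = 0.181538 (from M/M/c formula)
C(c,a) = [a^c/(c!(1−ρ))]·P₀ = [1.91938/(2·0.3073)]·0.181538
= 3.12306·0.181538 = 0.566955

Final: 0.566955


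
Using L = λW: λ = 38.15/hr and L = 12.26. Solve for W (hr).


W = L/λ = 12.26/38.15 = 0.3214 hr

Final: 0.3214 hr


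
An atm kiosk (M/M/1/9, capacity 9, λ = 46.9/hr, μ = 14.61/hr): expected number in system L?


ρ = 46.9/14.61 = 3.2101
L = ρ[1 − (K+1)ρ^K + Kρ^(K+1)] / [(1−ρ)(1−ρ^(K+1))]
Numerator: 3.2101·(1 − 10·36199.589110 + 9·116205.388725) = 2195259.013563
Denominator: (-2.2101)·(-116204.388725) = 256826.811221
L = 2195259.013563/256826.811221 = 8.5476

Final: 8.5476


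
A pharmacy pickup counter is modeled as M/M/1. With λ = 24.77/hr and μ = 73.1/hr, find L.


ρ = λ/μ = 24.77/73.1 = 0.3389
L = ρ/(1−ρ) = 0.3389/(1 − 0.3389) = 0.3389/0.6611 = 0.5125

Final: 0.5125


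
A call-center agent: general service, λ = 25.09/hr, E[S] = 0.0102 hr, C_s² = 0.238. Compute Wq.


ρ = λ·E[S] = 25.09·0.0102 = 0.2559
E[S²] = E[S]²(1+C_s²) = 0.0102²·(1+0.238) = 0.0001288
Wq = λ·E[S²]/(2(1−ρ)) = 25.09·0.0001288/(2·0.7441) = 0.002172 hr

Final: 0.002172 hr


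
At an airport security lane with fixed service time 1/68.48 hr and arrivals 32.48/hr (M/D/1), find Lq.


ρ = 32.48/68.48 = 0.4743
M/D/1: Lq = ρ²/(2(1−ρ)) = 0.2250/(2·0.5257) = 0.21396

Final: 0.21396


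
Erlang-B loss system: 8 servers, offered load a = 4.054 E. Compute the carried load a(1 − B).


B(8,4.054) = 0.032139 (Erlang-B)
Carried load = a(1 − B) = 4.054·(1 − 0.032139) = 4.054·0.967861 = 3.9237 E

Final: 3.9237 Erlangs


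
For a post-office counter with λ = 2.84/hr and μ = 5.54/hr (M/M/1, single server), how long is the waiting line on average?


ρ = 2.84/5.54 = 0.5126
Lq = ρ²/(1−ρ) = 0.2628/0.4874 = 0.5392

Final: 0.5392


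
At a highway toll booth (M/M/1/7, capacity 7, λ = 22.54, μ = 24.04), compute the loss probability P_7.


ρ = λ/μ = 22.54/24.04 = 0.9376
P_K = (1−ρ)ρ^K/(1−ρ^(K+1)) = (0.06240·0.636995)/(1 − 0.597249)
= 0.039746/0.402751 = 0.098686

Final: 0.098686


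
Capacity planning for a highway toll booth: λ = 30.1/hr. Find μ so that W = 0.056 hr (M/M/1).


W = 1/(μ−λ) ⇒ μ − λ = 1/W = 1/0.056 = 17.8571
μ = λ + 1/W = 30.1 + 17.8571 = 47.9571 per hr

Final: 47.9571 /hr


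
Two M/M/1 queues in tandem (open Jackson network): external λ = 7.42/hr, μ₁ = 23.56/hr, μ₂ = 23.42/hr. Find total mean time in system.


Each node sees arrival rate λ = 7.42/hr (tandem ⇒ throughput preserved).
W₁ = 1/(μ₁−λ) = 1/(23.56−7.42) = 0.06196 hr
W₂ = 1/(μ₂−λ) = 1/(23.42−7.42) = 0.06250 hr
W_total = W₁ + W₂ = 0.06196 + 0.06250 = 0.12446 hr

Final: 0.12446 hr


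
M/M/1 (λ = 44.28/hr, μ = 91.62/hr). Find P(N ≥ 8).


ρ = 44.28/91.62 = 0.4833
P(N ≥ n) = ρ^n = 0.4833^8 = 0.002977

Final: 0.002977


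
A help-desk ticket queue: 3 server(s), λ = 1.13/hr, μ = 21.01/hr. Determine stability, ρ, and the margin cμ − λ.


Total capacity cμ = 3·21.01 = 63.03/hr
ρ = λ/(cμ) = 1.13/63.03 = 0.01793
Stable ⇔ ρ < 1: YES
Spare capacity = cμ − λ = 63.03 − 1.13 = 61.90/hr

Final: ρ = 0.01793; stable; margin = 61.90/hr


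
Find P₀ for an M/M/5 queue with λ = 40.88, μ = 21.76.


a = λ/μ = 40.88/21.76 = 1.8787; ρ = a/c = 0.3757
Σ_{k=0}^{4} a^k/k! (terms k=0..4) = 1.00000 + 1.87868 + 1.76471 + 1.10511 + 0.51904 = 6.26753
Tail: a^5/(5!(1−ρ)) = 23.40238/(120·0.6243) = 0.31240
P₀ = 1/(6.26753 + 0.31240) = 1/6.57993 = 0.151977

Final: 0.151977


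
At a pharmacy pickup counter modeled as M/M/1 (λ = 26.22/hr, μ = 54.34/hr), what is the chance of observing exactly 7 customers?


ρ = 26.22/54.34 = 0.4825
P_n = (1−ρ)·ρ^n = (1 − 0.4825)·0.4825^7 = 0.5175·0.006090 = 0.003151

Final: 0.003151


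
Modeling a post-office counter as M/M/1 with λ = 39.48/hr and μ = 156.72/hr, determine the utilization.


ρ = λ/μ = 39.48/156.72 = 0.2519

Final: 0.2519


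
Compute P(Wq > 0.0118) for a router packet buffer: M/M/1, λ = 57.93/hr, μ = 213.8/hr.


ρ = 57.93/213.8 = 0.2710
P(Wq > t) = ρ·e^{−(μ−λ)t} = 0.2710·e^{−1.8393}
= 0.2710·0.158934 = 0.043064

Final: 0.043064


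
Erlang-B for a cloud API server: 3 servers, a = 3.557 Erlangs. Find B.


B(c,a) = (a^c/c!) / Σ_{k=0}^{c} a^k/k!
a^3/3! = 7.500675
Σ terms (k=0..3): 1.00000 + 3.55700 + 6.32612 + 7.50067 = 18.383799
B = 7.500675/18.383799 = 0.408005

Final: 0.408005


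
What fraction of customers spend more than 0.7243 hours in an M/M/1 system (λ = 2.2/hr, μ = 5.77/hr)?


W ~ Exponential(μ−λ) for M/M/1.
μ − λ = 5.77 − 2.2 = 3.5700
P(W > t) = e^{−(μ−λ)t} = e^{−2.5858} = 0.075339

Final: 0.075339


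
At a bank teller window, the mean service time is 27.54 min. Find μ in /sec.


μ = 1/(service time) in consistent units.
1 second = 0.0166667 min, so μ = 0.0166667/27.54 = 0.0006052 per second

Final: 0.0006052 /sec


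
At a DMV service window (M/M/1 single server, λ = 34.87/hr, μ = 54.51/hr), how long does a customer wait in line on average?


ρ = 34.87/54.51 = 0.6397
Wq = ρ/(μ−λ) = 0.6397/(54.51 − 34.87) = 0.6397/19.64 = 0.03257 hr

Final: 0.03257 hr


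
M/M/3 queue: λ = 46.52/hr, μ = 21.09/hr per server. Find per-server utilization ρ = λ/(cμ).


ρ = λ/(cμ) = 46.52/(3·21.09) = 46.52/63.27 = 0.7353

Final: 0.7353


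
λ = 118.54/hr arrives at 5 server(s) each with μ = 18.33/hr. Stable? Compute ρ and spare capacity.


Total capacity cμ = 5·18.33 = 91.65/hr
ρ = λ/(cμ) = 118.54/91.65 = 1.2934
Stable ⇔ ρ < 1: NO
Spare capacity = cμ − λ = 91.65 − 118.54 = -26.89/hr

Final: ρ = 1.2934; unstable; margin = -26.89/hr


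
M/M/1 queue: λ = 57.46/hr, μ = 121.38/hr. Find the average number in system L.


ρ = λ/μ = 57.46/121.38 = 0.4734
L = ρ/(1−ρ) = 0.4734/(1 − 0.4734) = 0.4734/0.5266 = 0.8989

Final: 0.8989


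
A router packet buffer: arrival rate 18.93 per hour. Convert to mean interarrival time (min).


Mean interarrival time = 1/λ = 1/18.93 hour = 0.05283 hour
In minutes: 0.05283 × 60 = 3.1696 min

Final: 3.1696 min


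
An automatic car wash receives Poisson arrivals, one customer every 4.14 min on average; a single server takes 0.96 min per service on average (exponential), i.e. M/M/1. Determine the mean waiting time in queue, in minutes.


λ = 60/4.14 = 14.4928 /hr
μ = 60/0.96 = 62.5000 /hr
ρ = λ/μ = 14.4928/62.5000 = 0.2319
Wq = ρ/(μ−λ) = 0.2319/(62.5000−14.4928) = 0.004830 hr
In minutes: 0.004830·60 = 0.2898 min

Final: 0.2898 min


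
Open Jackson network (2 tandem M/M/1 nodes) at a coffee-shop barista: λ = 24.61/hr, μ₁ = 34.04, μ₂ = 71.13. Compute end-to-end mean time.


Each node sees arrival rate λ = 24.61/hr (tandem ⇒ throughput preserved).
W₁ = 1/(μ₁−λ) = 1/(34.04−24.61) = 0.10604 hr
W₂ = 1/(μ₂−λ) = 1/(71.13−24.61) = 0.02150 hr
W_total = W₁ + W₂ = 0.10604 + 0.02150 = 0.12754 hr

Final: 0.12754 hr


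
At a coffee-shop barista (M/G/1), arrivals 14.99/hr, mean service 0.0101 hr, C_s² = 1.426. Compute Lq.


ρ = λ·E[S] = 14.99·0.0101 = 0.1514
Lq = ρ²(1+C_s²)/(2(1−ρ)) = 0.02292·(1+1.426)/(2·0.8486)
= 0.02292·2.4260/1.6972 = 0.03276

Final: 0.03276


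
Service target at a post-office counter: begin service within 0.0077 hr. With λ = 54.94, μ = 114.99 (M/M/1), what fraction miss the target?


ρ = 54.94/114.99 = 0.4778
P(Wq > t) = ρ·e^{−(μ−λ)t} = 0.4778·e^{−0.4624}
= 0.4778·0.629780 = 0.300897

Final: 0.300897


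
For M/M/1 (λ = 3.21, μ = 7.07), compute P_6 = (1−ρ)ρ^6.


ρ = 3.21/7.07 = 0.4540
P_n = (1−ρ)·ρ^n = (1 − 0.4540)·0.4540^6 = 0.5460·0.008760 = 0.004783

Final: 0.004783


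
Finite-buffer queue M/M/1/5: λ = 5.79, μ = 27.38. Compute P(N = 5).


ρ = λ/μ = 5.79/27.38 = 0.2115
P_K = (1−ρ)ρ^K/(1−ρ^(K+1)) = (0.7885·0.0004229)/(1 − 0.00008943)
= 0.0003335/0.999911 = 0.0003335

Final: 0.0003335


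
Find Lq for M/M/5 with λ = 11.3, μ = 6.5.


a = λ/μ = 1.7385; ρ = a/5 = 0.3477
P₀ = 0.175171
Lq = P₀·a^c·ρ / (c!·(1−ρ)²) = 0.175171·15.87908·0.3477/(120·0.42551)
= 0.01894

Final: 0.01894


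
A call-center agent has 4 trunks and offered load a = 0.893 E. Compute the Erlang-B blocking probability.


B(c,a) = (a^c/c!) / Σ_{k=0}^{c} a^k/k!
a^4/4! = 0.026497
Σ terms (k=0..4): 1.00000 + 0.89300 + 0.39872 + 0.11869 + 0.02650 = 2.436908
B = 0.026497/2.436908 = 0.010873

Final: 0.010873


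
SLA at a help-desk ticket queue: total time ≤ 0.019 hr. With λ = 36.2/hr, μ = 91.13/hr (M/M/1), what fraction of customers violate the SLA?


W ~ Exponential(μ−λ) for M/M/1.
μ − λ = 91.13 − 36.2 = 54.9300
P(W > t) = e^{−(μ−λ)t} = e^{−1.0437} = 0.352160

Final: 0.352160


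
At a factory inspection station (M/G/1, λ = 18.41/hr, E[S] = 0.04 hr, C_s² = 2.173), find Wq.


ρ = λ·E[S] = 18.41·0.04 = 0.7364
E[S²] = E[S]²(1+C_s²) = 0.04²·(1+2.173) = 0.005077
Wq = λ·E[S²]/(2(1−ρ)) = 18.41·0.005077/(2·0.2636) = 0.17728 hr

Final: 0.17728 hr


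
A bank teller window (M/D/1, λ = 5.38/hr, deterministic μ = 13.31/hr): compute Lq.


ρ = 5.38/13.31 = 0.4042
M/D/1: Lq = ρ²/(2(1−ρ)) = 0.1634/(2·0.5958) = 0.13711

Final: 0.13711


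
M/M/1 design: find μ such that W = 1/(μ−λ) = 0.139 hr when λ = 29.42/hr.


W = 1/(μ−λ) ⇒ μ − λ = 1/W = 1/0.139 = 7.1942
μ = λ + 1/W = 29.42 + 7.1942 = 36.6142 per hr

Final: 36.6142 /hr


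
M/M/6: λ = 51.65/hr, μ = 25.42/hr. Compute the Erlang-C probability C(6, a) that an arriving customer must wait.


a = λ/μ = 2.0319; ρ = a/6 = 0.3386
P₀ = 0.130877 (from M/M/c formula)
C(c,a) = [a^c/(c!(1−ρ))]·P₀ = [70.36694/(720·0.6614)]·0.130877
= 0.14777·0.130877 = 0.019340

Final: 0.019340


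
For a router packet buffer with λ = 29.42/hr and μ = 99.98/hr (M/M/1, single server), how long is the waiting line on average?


ρ = 29.42/99.98 = 0.2943
Lq = ρ²/(1−ρ) = 0.08659/0.7057 = 0.1227

Final: 0.1227


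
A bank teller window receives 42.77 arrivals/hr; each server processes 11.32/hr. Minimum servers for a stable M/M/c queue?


Stability requires cμ > λ ⇔ c > λ/μ.
λ/μ = 42.77/11.32 = 3.7783
Minimum integer c = ⌊3.7783⌋ + 1 = 4
Check: 4·11.32 = 45.28 > 42.77, while 3·11.32 = 33.96 ≤ 42.77

Final: 4 servers


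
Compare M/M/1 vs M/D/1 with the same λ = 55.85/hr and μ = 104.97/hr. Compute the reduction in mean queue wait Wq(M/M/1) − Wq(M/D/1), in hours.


ρ = 55.85/104.97 = 0.5321
Wq(M/M/1) = ρ/(μ−λ) = 0.5321/49.12 = 0.01083 hr
Wq(M/D/1) = ρ/(2(μ−λ)) = 0.005416 hr
Savings = 0.01083 − 0.005416 = 0.005416 hr

Final: 0.005416 hr


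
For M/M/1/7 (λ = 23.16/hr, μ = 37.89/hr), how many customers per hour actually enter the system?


ρ = 0.6112; P_K = (1−ρ)ρ^7/(1−ρ^8) = 0.012639
λ_eff = λ(1 − P_K) = 23.16·(1 − 0.012639) = 23.16·0.987361 = 22.8673 /hr

Final: 22.8673 /hr


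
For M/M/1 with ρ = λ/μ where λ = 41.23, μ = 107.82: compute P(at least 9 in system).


ρ = 41.23/107.82 = 0.3824
P(N ≥ n) = ρ^n = 0.3824^9 = 0.0001748

Final: 0.0001748


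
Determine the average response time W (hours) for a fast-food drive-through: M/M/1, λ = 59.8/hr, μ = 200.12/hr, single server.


W = 1/(μ−λ) = 1/(200.12 − 59.8) = 1/140.32 = 0.007127 hr

Final: 0.007127 hr


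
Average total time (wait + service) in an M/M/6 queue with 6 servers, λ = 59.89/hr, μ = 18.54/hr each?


a = 3.2303; ρ = 0.5384; P₀ = 0.038532
Lq = P₀·a^c·ρ/(c!(1−ρ)²) = 0.15363
Wq = Lq/λ = 0.15363/59.89 = 0.002565 hr
W = Wq + 1/μ = 0.002565 + 0.05394 = 0.05650 hr

Final: 0.05650 hr


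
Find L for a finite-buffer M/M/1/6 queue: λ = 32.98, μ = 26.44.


ρ = 32.98/26.44 = 1.2474
L = ρ[1 − (K+1)ρ^K + Kρ^(K+1)] / [(1−ρ)(1−ρ^(K+1))]
Numerator: 1.2474·(1 − 7·3.766476 + 6·4.698123) = 3.521784
Denominator: (-0.2474)·(-3.698123) = 0.914740
L = 3.521784/0.914740 = 3.8500

Final: 3.8500


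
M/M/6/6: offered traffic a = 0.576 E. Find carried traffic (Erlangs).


B(6,0.576) = 0.00002851 (Erlang-B)
Carried load = a(1 − B) = 0.576·(1 − 0.00002851) = 0.576·0.999971 = 0.5760 E

Final: 0.5760 Erlangs


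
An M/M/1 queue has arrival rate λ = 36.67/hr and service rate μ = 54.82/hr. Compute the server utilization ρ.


ρ = λ/μ = 36.67/54.82 = 0.6689

Final: 0.6689


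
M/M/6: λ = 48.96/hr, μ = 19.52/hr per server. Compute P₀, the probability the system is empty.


a = λ/μ = 48.96/19.52 = 2.5082; ρ = a/c = 0.4180
Σ_{k=0}^{5} a^k/k! (terms k=0..5) = 1.00000 + 2.50820 + 3.14553 + 2.62987 + 1.64906 + 0.82723 = 11.75987
Tail: a^6/(6!(1−ρ)) = 248.98293/(720·0.5820) = 0.59421
P₀ = 1/(11.75987 + 0.59421) = 1/12.35408 = 0.080945

Final: 0.080945


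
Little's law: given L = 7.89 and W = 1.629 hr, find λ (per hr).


λ = L/W = 7.89/1.629 = 4.8435 /hr

Final: 4.8435 /hr


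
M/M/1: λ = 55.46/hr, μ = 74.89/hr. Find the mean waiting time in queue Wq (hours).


ρ = 55.46/74.89 = 0.7406
Wq = ρ/(μ−λ) = 0.7406/(74.89 − 55.46) = 0.7406/19.43 = 0.03811 hr

Final: 0.03811 hr


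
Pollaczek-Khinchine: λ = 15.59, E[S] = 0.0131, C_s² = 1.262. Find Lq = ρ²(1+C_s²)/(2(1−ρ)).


ρ = λ·E[S] = 15.59·0.0131 = 0.2042
Lq = ρ²(1+C_s²)/(2(1−ρ)) = 0.04171·(1+1.262)/(2·0.7958)
= 0.04171·2.2620/1.5915 = 0.05928

Final: 0.05928


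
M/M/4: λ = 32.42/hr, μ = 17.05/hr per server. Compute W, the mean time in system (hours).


a = 1.9015; ρ = 0.4754; P₀ = 0.145069
Lq = P₀·a^c·ρ/(c!(1−ρ)²) = 0.13647
Wq = Lq/λ = 0.13647/32.42 = 0.004209 hr
W = Wq + 1/μ = 0.004209 + 0.05865 = 0.06286 hr

Final: 0.06286 hr


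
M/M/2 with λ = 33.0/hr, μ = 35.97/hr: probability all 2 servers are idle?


a = λ/μ = 33.0/35.97 = 0.9174; ρ = a/c = 0.4587
Σ_{k=0}^{1} a^k/k! (terms k=0..1) = 1.00000 + 0.91743 = 1.91743
Tail: a^2/(2!(1−ρ)) = 0.84168/(2·0.5413) = 0.77748
P₀ = 1/(1.91743 + 0.77748) = 1/2.69492 = 0.371069

Final: 0.371069


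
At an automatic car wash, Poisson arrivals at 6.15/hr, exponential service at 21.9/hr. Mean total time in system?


W = 1/(μ−λ) = 1/(21.9 − 6.15) = 1/15.75 = 0.06349 hr

Final: 0.06349 hr


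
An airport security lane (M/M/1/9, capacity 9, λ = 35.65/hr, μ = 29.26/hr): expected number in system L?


ρ = 35.65/29.26 = 1.2184
L = ρ[1 − (K+1)ρ^K + Kρ^(K+1)] / [(1−ρ)(1−ρ^(K+1))]
Numerator: 1.2184·(1 − 10·5.916528 + 9·7.208620) = 8.178179
Denominator: (-0.2184)·(-6.208620) = 1.355881
L = 8.178179/1.355881 = 6.0316

Final: 6.0316


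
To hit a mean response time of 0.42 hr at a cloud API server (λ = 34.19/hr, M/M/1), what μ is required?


W = 1/(μ−λ) ⇒ μ − λ = 1/W = 1/0.42 = 2.3810
μ = λ + 1/W = 34.19 + 2.3810 = 36.5710 per hr

Final: 36.5710 /hr


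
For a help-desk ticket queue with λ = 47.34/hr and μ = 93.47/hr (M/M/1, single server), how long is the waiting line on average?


ρ = 47.34/93.47 = 0.5065
Lq = ρ²/(1−ρ) = 0.2565/0.4935 = 0.5198

Final: 0.5198


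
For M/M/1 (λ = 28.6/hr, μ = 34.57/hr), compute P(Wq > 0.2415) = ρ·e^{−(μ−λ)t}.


ρ = 28.6/34.57 = 0.8273
P(Wq > t) = ρ·e^{−(μ−λ)t} = 0.8273·e^{−1.4418}
= 0.8273·0.236512 = 0.195668

Final: 0.195668


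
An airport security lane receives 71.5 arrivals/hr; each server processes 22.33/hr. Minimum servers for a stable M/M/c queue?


Stability requires cμ > λ ⇔ c > λ/μ.
λ/μ = 71.5/22.33 = 3.2020
Minimum integer c = ⌊3.2020⌋ + 1 = 4
Check: 4·22.33 = 89.32 > 71.5, while 3·22.33 = 66.99 ≤ 71.5

Final: 4 servers


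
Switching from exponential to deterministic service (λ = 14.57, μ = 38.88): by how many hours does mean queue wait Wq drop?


ρ = 14.57/38.88 = 0.3747
Wq(M/M/1) = ρ/(μ−λ) = 0.3747/24.31 = 0.01542 hr
Wq(M/D/1) = ρ/(2(μ−λ)) = 0.007708 hr
Savings = 0.01542 − 0.007708 = 0.007708 hr

Final: 0.007708 hr


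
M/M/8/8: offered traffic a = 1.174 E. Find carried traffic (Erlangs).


B(8,1.174) = 0.00002767 (Erlang-B)
Carried load = a(1 − B) = 1.174·(1 − 0.00002767) = 1.174·0.999972 = 1.1740 E

Final: 1.1740 Erlangs


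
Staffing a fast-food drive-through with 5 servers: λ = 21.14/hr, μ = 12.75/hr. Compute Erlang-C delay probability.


a = λ/μ = 1.6580; ρ = a/5 = 0.3316
P₀ = 0.189991 (from M/M/c formula)
C(c,a) = [a^c/(c!(1−ρ))]·P₀ = [12.53066/(120·0.6684)]·0.189991
= 0.15623·0.189991 = 0.029682

Final: 0.029682


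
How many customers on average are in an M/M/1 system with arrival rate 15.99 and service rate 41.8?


ρ = λ/μ = 15.99/41.8 = 0.3825
L = ρ/(1−ρ) = 0.3825/(1 − 0.3825) = 0.3825/0.6175 = 0.6195

Final: 0.6195


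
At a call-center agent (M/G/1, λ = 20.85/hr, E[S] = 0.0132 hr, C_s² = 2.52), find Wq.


ρ = λ·E[S] = 20.85·0.0132 = 0.2752
E[S²] = E[S]²(1+C_s²) = 0.0132²·(1+2.52) = 0.0006133
Wq = λ·E[S²]/(2(1−ρ)) = 20.85·0.0006133/(2·0.7248) = 0.008822 hr

Final: 0.008822 hr


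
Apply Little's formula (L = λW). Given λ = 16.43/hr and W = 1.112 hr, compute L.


L = λW = 16.43·1.112 = 18.2702

Final: 18.2702


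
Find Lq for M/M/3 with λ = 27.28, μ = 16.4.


a = λ/μ = 1.6634; ρ = a/3 = 0.5545
P₀ = 0.173351
Lq = P₀·a^c·ρ / (c!·(1−ρ)²) = 0.173351·4.60258·0.5545/(6·0.19850)
= 0.37145

Final: 0.37145


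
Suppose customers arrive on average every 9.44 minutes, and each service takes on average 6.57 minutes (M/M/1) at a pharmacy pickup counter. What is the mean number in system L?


λ = 60/9.44 = 6.3559 /hr
μ = 60/6.57 = 9.1324 /hr
ρ = λ/μ = 6.3559/9.1324 = 0.6960
L = ρ/(1−ρ) = 0.6960/0.3040 = 2.2892

Final: 2.2892


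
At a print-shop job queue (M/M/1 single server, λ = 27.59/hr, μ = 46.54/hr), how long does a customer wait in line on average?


ρ = 27.59/46.54 = 0.5928
Wq = ρ/(μ−λ) = 0.5928/(46.54 − 27.59) = 0.5928/18.95 = 0.03128 hr

Final: 0.03128 hr


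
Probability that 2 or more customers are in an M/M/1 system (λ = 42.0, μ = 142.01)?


ρ = 42.0/142.01 = 0.2958
P(N ≥ n) = ρ^n = 0.2958^2 = 0.087470

Final: 0.087470


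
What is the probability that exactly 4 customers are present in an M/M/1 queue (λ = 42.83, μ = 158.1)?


ρ = 42.83/158.1 = 0.2709
P_n = (1−ρ)·ρ^n = (1 − 0.2709)·0.2709^4 = 0.7291·0.005386 = 0.003927

Final: 0.003927


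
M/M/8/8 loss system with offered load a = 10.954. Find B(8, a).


B(c,a) = (a^c/c!) / Σ_{k=0}^{c} a^k/k!
a^8/8! = 5141.162952
Σ terms (k=0..8): 1.00000 + 10.95400 + 59.99506 + 219.06196 + 599.90116 + 1314.26347 + 2399.40701 + 3754.72920 + 5141.16295 = 13500.474805
B = 5141.162952/13500.474805 = 0.380813

Final: 0.380813


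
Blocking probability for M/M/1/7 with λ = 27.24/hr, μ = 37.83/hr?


ρ = λ/μ = 27.24/37.83 = 0.7201
P_K = (1−ρ)ρ^K/(1−ρ^(K+1)) = (0.2799·0.100368)/(1 − 0.072271)
= 0.028097/0.927729 = 0.030285

Final: 0.030285


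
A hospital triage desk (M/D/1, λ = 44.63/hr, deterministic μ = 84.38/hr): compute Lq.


ρ = 44.63/84.38 = 0.5289
M/D/1: Lq = ρ²/(2(1−ρ)) = 0.2798/(2·0.4711) = 0.29693

Final: 0.29693


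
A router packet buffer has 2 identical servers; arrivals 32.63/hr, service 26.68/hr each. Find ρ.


ρ = λ/(cμ) = 32.63/(2·26.68) = 32.63/53.36 = 0.6115

Final: 0.6115


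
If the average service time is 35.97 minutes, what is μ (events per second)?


μ = 1/(service time) in consistent units.
1 second = 0.0166667 min, so μ = 0.0166667/35.97 = 0.0004633 per second

Final: 0.0004633 /sec


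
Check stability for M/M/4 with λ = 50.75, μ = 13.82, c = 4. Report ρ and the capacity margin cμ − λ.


Total capacity cμ = 4·13.82 = 55.28/hr
ρ = λ/(cμ) = 50.75/55.28 = 0.9181
Stable ⇔ ρ < 1: YES
Spare capacity = cμ − λ = 55.28 − 50.75 = 4.53/hr

Final: ρ = 0.9181; stable; margin = 4.53/hr


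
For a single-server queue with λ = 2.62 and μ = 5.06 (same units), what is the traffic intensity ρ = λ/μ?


ρ = λ/μ = 2.62/5.06 = 0.5178

Final: 0.5178


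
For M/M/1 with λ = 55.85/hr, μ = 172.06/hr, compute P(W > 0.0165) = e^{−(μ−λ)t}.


W ~ Exponential(μ−λ) for M/M/1.
μ − λ = 172.06 − 55.85 = 116.2100
P(W > t) = e^{−(μ−λ)t} = e^{−1.9175} = 0.146979

Final: 0.146979


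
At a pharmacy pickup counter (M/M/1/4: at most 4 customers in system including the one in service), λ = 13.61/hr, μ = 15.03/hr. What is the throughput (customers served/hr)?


ρ = 0.9055; P_K = (1−ρ)ρ^4/(1−ρ^5) = 0.162390
λ_eff = λ(1 − P_K) = 13.61·(1 − 0.162390) = 13.61·0.837610 = 11.3999 /hr

Final: 11.3999 /hr


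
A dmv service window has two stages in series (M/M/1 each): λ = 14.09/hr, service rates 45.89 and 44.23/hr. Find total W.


Each node sees arrival rate λ = 14.09/hr (tandem ⇒ throughput preserved).
W₁ = 1/(μ₁−λ) = 1/(45.89−14.09) = 0.03145 hr
W₂ = 1/(μ₂−λ) = 1/(44.23−14.09) = 0.03318 hr
W_total = W₁ + W₂ = 0.03145 + 0.03318 = 0.06463 hr

Final: 0.06463 hr


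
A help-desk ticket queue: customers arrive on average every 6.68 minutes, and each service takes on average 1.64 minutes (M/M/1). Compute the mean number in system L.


λ = 60/6.68 = 8.9820 /hr
μ = 60/1.64 = 36.5854 /hr
ρ = λ/μ = 8.9820/36.5854 = 0.2455
L = ρ/(1−ρ) = 0.2455/0.7545 = 0.3254

Final: 0.3254


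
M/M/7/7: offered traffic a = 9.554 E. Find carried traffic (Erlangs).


B(7,9.554) = 0.388590 (Erlang-B)
Carried load = a(1 − B) = 9.554·(1 − 0.388590) = 9.554·0.611410 = 5.8414 E

Final: 5.8414 Erlangs


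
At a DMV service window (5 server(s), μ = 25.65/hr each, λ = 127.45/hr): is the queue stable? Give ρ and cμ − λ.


Total capacity cμ = 5·25.65 = 128.25/hr
ρ = λ/(cμ) = 127.45/128.25 = 0.9938
Stable ⇔ ρ < 1: YES
Spare capacity = cμ − λ = 128.25 − 127.45 = 0.80/hr

Final: ρ = 0.9938; stable; margin = 0.80/hr


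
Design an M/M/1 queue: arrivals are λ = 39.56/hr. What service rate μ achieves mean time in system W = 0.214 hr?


W = 1/(μ−λ) ⇒ μ − λ = 1/W = 1/0.214 = 4.6729
μ = λ + 1/W = 39.56 + 4.6729 = 44.2329 per hr

Final: 44.2329 /hr


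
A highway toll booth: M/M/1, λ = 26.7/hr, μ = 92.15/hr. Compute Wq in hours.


ρ = 26.7/92.15 = 0.2897
Wq = ρ/(μ−λ) = 0.2897/(92.15 − 26.7) = 0.2897/65.45 = 0.004427 hr

Final: 0.004427 hr


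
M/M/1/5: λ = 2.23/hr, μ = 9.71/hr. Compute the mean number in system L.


ρ = 2.23/9.71 = 0.2297
L = ρ[1 − (K+1)ρ^K + Kρ^(K+1)] / [(1−ρ)(1−ρ^(K+1))]
Numerator: 0.2297·(1 − 6·0.0006389 + 5·0.0001467) = 0.228948
Denominator: (0.7703)·(0.999853) = 0.770227
L = 0.228948/0.770227 = 0.2972

Final: 0.2972


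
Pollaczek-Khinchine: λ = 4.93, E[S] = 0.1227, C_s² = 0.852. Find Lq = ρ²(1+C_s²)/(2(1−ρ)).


ρ = λ·E[S] = 4.93·0.1227 = 0.6049
Lq = ρ²(1+C_s²)/(2(1−ρ)) = 0.3659·(1+0.852)/(2·0.3951)
= 0.3659·1.8520/0.7902 = 0.85763

Final: 0.85763


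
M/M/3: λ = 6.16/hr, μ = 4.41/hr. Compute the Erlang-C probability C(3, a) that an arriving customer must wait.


a = λ/μ = 1.3968; ρ = a/3 = 0.4656
P₀ = 0.236833 (from M/M/c formula)
C(c,a) = [a^c/(c!(1−ρ))]·P₀ = [2.72538/(6·0.5344)]·0.236833
= 0.84999·0.236833 = 0.201307

Final: 0.201307


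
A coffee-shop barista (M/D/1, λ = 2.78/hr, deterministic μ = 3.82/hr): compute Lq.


ρ = 2.78/3.82 = 0.7277
M/D/1: Lq = ρ²/(2(1−ρ)) = 0.5296/(2·0.2723) = 0.97266

Final: 0.97266


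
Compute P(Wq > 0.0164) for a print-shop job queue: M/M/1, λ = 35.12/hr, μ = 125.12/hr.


ρ = 35.12/125.12 = 0.2807
P(Wq > t) = ρ·e^{−(μ−λ)t} = 0.2807·e^{−1.4760}
= 0.2807·0.228550 = 0.064152

Final: 0.064152


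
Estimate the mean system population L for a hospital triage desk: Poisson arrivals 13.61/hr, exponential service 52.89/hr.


ρ = λ/μ = 13.61/52.89 = 0.2573
L = ρ/(1−ρ) = 0.2573/(1 − 0.2573) = 0.2573/0.7427 = 0.3465

Final: 0.3465


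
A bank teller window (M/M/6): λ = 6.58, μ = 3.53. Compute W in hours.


a = 1.8640; ρ = 0.3107; P₀ = 0.154898
Lq = P₀·a^c·ρ/(c!(1−ρ)²) = 0.005900
Wq = Lq/λ = 0.005900/6.58 = 0.0008967 hr
W = Wq + 1/μ = 0.0008967 + 0.28329 = 0.28418 hr

Final: 0.28418 hr


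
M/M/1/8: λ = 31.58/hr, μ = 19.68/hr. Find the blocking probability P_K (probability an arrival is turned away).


ρ = λ/μ = 31.58/19.68 = 1.6047
P_K = (1−ρ)ρ^K/(1−ρ^(K+1)) = (-0.6047·43.963904)/(1 − 70.547769)
= -26.583865/-69.547769 = 0.382239

Final: 0.382239


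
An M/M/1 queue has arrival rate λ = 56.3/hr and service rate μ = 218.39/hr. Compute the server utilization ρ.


ρ = λ/μ = 56.3/218.39 = 0.2578

Final: 0.2578


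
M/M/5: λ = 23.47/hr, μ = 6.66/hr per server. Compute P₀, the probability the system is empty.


a = λ/μ = 23.47/6.66 = 3.5240; ρ = a/c = 0.7048
Σ_{k=0}^{4} a^k/k! (terms k=0..4) = 1.00000 + 3.52402 + 6.20937 + 7.29399 + 6.42605 = 24.45344
Tail: a^5/(5!(1−ρ)) = 543.49343/(120·0.2952) = 15.34277
P₀ = 1/(24.45344 + 15.34277) = 1/39.79621 = 0.025128

Final: 0.025128


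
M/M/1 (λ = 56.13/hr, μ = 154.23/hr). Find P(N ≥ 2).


ρ = 56.13/154.23 = 0.3639
P(N ≥ n) = ρ^n = 0.3639^2 = 0.132450

Final: 0.132450


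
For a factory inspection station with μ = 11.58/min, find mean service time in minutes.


Mean service time = 1/μ = 1/11.58 minute = 0.08636 minute
In minutes: 0.08636 × 1 = 0.08636 min

Final: 0.08636 min


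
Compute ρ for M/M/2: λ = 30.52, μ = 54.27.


ρ = λ/(cμ) = 30.52/(2·54.27) = 30.52/108.54 = 0.2812

Final: 0.2812


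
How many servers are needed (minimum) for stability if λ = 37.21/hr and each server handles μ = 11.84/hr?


Stability requires cμ > λ ⇔ c > λ/μ.
λ/μ = 37.21/11.84 = 3.1427
Minimum integer c = ⌊3.1427⌋ + 1 = 4
Check: 4·11.84 = 47.36 > 37.21, while 3·11.84 = 35.52 ≤ 37.21

Final: 4 servers


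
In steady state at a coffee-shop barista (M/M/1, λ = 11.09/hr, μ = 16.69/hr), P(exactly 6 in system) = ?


ρ = 11.09/16.69 = 0.6645
P_n = (1−ρ)·ρ^n = (1 − 0.6645)·0.6645^6 = 0.3355·0.086070 = 0.028879

Final: 0.028879


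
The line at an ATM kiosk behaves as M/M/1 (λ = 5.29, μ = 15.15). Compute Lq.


ρ = 5.29/15.15 = 0.3492
Lq = ρ²/(1−ρ) = 0.1219/0.6508 = 0.1873

Final: 0.1873


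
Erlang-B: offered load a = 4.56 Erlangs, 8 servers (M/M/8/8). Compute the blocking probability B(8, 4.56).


B(c,a) = (a^c/c!) / Σ_{k=0}^{c} a^k/k!
a^8/8! = 4.636585
Σ terms (k=0..8): 1.00000 + 4.56000 + 10.39680 + 15.80314 + 18.01558 + 16.43020 + 12.48696 + 8.13436 + 4.63658 = 91.463615
B = 4.636585/91.463615 = 0.050693

Final: 0.050693


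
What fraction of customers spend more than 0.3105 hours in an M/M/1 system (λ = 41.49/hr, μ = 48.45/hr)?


W ~ Exponential(μ−λ) for M/M/1.
μ − λ = 48.45 − 41.49 = 6.9600
P(W > t) = e^{−(μ−λ)t} = e^{−2.1611} = 0.115201

Final: 0.115201


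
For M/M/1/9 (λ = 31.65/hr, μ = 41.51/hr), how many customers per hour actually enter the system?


ρ = 0.7625; P_K = (1−ρ)ρ^9/(1−ρ^10) = 0.022159
λ_eff = λ(1 − P_K) = 31.65·(1 − 0.022159) = 31.65·0.977841 = 30.9487 /hr

Final: 30.9487 /hr


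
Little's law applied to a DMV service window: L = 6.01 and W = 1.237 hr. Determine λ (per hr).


λ = L/W = 6.01/1.237 = 4.8585 /hr

Final: 4.8585 /hr


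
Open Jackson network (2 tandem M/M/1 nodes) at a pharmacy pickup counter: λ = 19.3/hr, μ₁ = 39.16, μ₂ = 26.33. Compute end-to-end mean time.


Each node sees arrival rate λ = 19.3/hr (tandem ⇒ throughput preserved).
W₁ = 1/(μ₁−λ) = 1/(39.16−19.3) = 0.05035 hr
W₂ = 1/(μ₂−λ) = 1/(26.33−19.3) = 0.14225 hr
W_total = W₁ + W₂ = 0.05035 + 0.14225 = 0.19260 hr

Final: 0.19260 hr


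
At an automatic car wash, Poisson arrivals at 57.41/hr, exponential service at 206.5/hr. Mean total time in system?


W = 1/(μ−λ) = 1/(206.5 − 57.41) = 1/149.09 = 0.006707 hr

Final: 0.006707 hr


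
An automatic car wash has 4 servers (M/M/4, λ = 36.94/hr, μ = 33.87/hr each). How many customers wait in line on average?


a = λ/μ = 1.0906; ρ = a/4 = 0.2727
P₀ = 0.335271
Lq = P₀·a^c·ρ / (c!·(1−ρ)²) = 0.335271·1.41490·0.2727/(24·0.52902)
= 0.01019

Final: 0.01019


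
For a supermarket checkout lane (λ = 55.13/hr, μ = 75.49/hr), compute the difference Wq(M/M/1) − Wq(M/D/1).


ρ = 55.13/75.49 = 0.7303
Wq(M/M/1) = ρ/(μ−λ) = 0.7303/20.36 = 0.03587 hr
Wq(M/D/1) = ρ/(2(μ−λ)) = 0.01793 hr
Savings = 0.03587 − 0.01793 = 0.01793 hr

Final: 0.01793 hr


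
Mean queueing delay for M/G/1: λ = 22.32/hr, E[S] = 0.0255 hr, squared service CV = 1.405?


ρ = λ·E[S] = 22.32·0.0255 = 0.5692
E[S²] = E[S]²(1+C_s²) = 0.0255²·(1+1.405) = 0.001564
Wq = λ·E[S²]/(2(1−ρ)) = 22.32·0.001564/(2·0.4308) = 0.04051 hr

Final: 0.04051 hr


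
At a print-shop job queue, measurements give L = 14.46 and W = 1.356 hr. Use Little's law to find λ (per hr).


λ = L/W = 14.46/1.356 = 10.6637 /hr

Final: 10.6637 /hr


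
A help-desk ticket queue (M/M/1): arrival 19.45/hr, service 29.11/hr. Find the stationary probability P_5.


ρ = 19.45/29.11 = 0.6682
P_n = (1−ρ)·ρ^n = (1 − 0.6682)·0.6682^5 = 0.3318·0.133164 = 0.044190

Final: 0.044190


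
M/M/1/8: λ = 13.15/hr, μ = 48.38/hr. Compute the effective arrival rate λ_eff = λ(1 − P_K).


ρ = 0.2718; P_K = (1−ρ)ρ^8/(1−ρ^9) = 0.00002169
λ_eff = λ(1 − P_K) = 13.15·(1 − 0.00002169) = 13.15·0.999978 = 13.1497 /hr

Final: 13.1497 /hr


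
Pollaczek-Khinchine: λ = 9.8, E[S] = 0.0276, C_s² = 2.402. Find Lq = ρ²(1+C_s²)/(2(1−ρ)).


ρ = λ·E[S] = 9.8·0.0276 = 0.2705
Lq = ρ²(1+C_s²)/(2(1−ρ)) = 0.07316·(1+2.402)/(2·0.7295)
= 0.07316·3.4020/1.4590 = 0.17058

Final: 0.17058


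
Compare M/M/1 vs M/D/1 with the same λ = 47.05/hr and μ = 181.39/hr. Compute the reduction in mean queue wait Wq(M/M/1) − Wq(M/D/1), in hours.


ρ = 47.05/181.39 = 0.2594
Wq(M/M/1) = ρ/(μ−λ) = 0.2594/134.34 = 0.001931 hr
Wq(M/D/1) = ρ/(2(μ−λ)) = 0.0009654 hr
Savings = 0.001931 − 0.0009654 = 0.0009654 hr

Final: 0.0009654 hr


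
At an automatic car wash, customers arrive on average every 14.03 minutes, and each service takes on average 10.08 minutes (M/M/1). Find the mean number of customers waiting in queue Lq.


λ = 60/14.03 = 4.2766 /hr
μ = 60/10.08 = 5.9524 /hr
ρ = λ/μ = 4.2766/5.9524 = 0.7185
Lq = ρ²/(1−ρ) = 0.5162/0.2815 = 1.8334

Final: 1.8334


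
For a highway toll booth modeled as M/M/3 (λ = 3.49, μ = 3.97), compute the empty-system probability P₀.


a = λ/μ = 3.49/3.97 = 0.8791; ρ = a/c = 0.2930
Σ_{k=0}^{2} a^k/k! (terms k=0..2) = 1.00000 + 0.87909 + 0.38640 = 2.26550
Tail: a^3/(3!(1−ρ)) = 0.67937/(6·0.7070) = 0.16016
P₀ = 1/(2.26550 + 0.16016) = 1/2.42566 = 0.412260

Final: 0.412260


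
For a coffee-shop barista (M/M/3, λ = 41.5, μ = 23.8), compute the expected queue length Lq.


a = λ/μ = 1.7437; ρ = a/3 = 0.5812
P₀ = 0.156888
Lq = P₀·a^c·ρ / (c!·(1−ρ)²) = 0.156888·5.30168·0.5812/(6·0.17537)
= 0.45947

Final: 0.45947


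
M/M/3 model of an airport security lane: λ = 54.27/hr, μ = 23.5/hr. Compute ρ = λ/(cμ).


ρ = λ/(cμ) = 54.27/(3·23.5) = 54.27/70.50 = 0.7698

Final: 0.7698


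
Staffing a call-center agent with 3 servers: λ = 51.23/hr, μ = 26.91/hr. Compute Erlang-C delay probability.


a = λ/μ = 1.9038; ρ = a/3 = 0.6346
P₀ = 0.127180 (from M/M/c formula)
C(c,a) = [a^c/(c!(1−ρ))]·P₀ = [6.89973/(6·0.3654)]·0.127180
= 3.14698·0.127180 = 0.400233

Final: 0.400233


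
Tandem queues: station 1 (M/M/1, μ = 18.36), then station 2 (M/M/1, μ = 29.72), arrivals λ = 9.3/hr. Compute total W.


Each node sees arrival rate λ = 9.3/hr (tandem ⇒ throughput preserved).
W₁ = 1/(μ₁−λ) = 1/(18.36−9.3) = 0.11038 hr
W₂ = 1/(μ₂−λ) = 1/(29.72−9.3) = 0.04897 hr
W_total = W₁ + W₂ = 0.11038 + 0.04897 = 0.15935 hr

Final: 0.15935 hr


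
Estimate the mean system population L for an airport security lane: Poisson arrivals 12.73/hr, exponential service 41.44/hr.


ρ = λ/μ = 12.73/41.44 = 0.3072
L = ρ/(1−ρ) = 0.3072/(1 − 0.3072) = 0.3072/0.6928 = 0.4434

Final: 0.4434


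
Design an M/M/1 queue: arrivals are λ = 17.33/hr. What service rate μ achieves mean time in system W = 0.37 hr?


W = 1/(μ−λ) ⇒ μ − λ = 1/W = 1/0.37 = 2.7027
μ = λ + 1/W = 17.33 + 2.7027 = 20.0327 per hr

Final: 20.0327 /hr


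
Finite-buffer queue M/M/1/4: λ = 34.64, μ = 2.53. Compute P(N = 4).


ρ = λ/μ = 34.64/2.53 = 13.6917
P_K = (1−ρ)ρ^K/(1−ρ^(K+1)) = (-12.6917·35142.240671)/(1 − 481157.002703)
= -446014.762032/-481156.002703 = 0.926965

Final: 0.926965


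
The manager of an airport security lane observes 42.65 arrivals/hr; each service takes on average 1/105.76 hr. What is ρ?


ρ = λ/μ = 42.65/105.76 = 0.4033

Final: 0.4033


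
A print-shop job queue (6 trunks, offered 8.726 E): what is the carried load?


B(6,8.726) = 0.427322 (Erlang-B)
Carried load = a(1 − B) = 8.726·(1 − 0.427322) = 8.726·0.572678 = 4.9972 E

Final: 4.9972 Erlangs


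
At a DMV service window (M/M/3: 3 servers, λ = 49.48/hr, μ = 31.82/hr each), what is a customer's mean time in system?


a = 1.5550; ρ = 0.5183; P₀ = 0.197432
Lq = P₀·a^c·ρ/(c!(1−ρ)²) = 0.27642
Wq = Lq/λ = 0.27642/49.48 = 0.005586 hr
W = Wq + 1/μ = 0.005586 + 0.03143 = 0.03701 hr

Final: 0.03701 hr


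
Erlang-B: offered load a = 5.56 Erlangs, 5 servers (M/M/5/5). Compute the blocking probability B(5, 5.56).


B(c,a) = (a^c/c!) / Σ_{k=0}^{c} a^k/k!
a^5/5! = 44.278481
Σ terms (k=0..5): 1.00000 + 5.56000 + 15.45680 + 28.64660 + 39.81878 + 44.27848 = 134.760661
B = 44.278481/134.760661 = 0.328571

Final: 0.328571


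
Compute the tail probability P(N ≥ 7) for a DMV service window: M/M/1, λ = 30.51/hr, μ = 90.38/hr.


ρ = 30.51/90.38 = 0.3376
P(N ≥ n) = ρ^n = 0.3376^7 = 0.0004996

Final: 0.0004996


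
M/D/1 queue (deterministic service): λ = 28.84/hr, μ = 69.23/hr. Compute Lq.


ρ = 28.84/69.23 = 0.4166
M/D/1: Lq = ρ²/(2(1−ρ)) = 0.1735/(2·0.5834) = 0.14873

Final: 0.14873


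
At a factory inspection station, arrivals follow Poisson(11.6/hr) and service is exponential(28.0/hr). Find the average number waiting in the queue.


ρ = 11.6/28.0 = 0.4143
Lq = ρ²/(1−ρ) = 0.1716/0.5857 = 0.2930

Final: 0.2930


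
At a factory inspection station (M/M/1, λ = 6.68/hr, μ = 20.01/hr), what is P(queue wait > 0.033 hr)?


ρ = 6.68/20.01 = 0.3338
P(Wq > t) = ρ·e^{−(μ−λ)t} = 0.3338·e^{−0.4399}
= 0.3338·0.644107 = 0.215024

Final: 0.215024


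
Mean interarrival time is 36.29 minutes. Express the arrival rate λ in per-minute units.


λ = 1/(interarrival time) in consistent units.
1 minute = 1 min, so λ = 1/36.29 = 0.02756 per minute

Final: 0.02756 /min


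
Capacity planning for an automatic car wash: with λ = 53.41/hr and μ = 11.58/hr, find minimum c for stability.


Stability requires cμ > λ ⇔ c > λ/μ.
λ/μ = 53.41/11.58 = 4.6123
Minimum integer c = ⌊4.6123⌋ + 1 = 5
Check: 5·11.58 = 57.90 > 53.41, while 4·11.58 = 46.32 ≤ 53.41

Final: 5 servers


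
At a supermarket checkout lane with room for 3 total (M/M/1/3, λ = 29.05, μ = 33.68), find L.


ρ = 29.05/33.68 = 0.8625
L = ρ[1 − (K+1)ρ^K + Kρ^(K+1)] / [(1−ρ)(1−ρ^(K+1))]
Numerator: 0.8625·(1 − 4·0.641685 + 3·0.553473) = 0.080799
Denominator: (0.1375)·(0.446527) = 0.061384
L = 0.080799/0.061384 = 1.3163

Final: 1.3163


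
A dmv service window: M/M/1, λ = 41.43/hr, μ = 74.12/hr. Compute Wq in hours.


ρ = 41.43/74.12 = 0.5590
Wq = ρ/(μ−λ) = 0.5590/(74.12 − 41.43) = 0.5590/32.69 = 0.01710 hr

Final: 0.01710 hr


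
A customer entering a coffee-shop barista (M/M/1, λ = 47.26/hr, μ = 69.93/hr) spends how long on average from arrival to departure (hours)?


W = 1/(μ−λ) = 1/(69.93 − 47.26) = 1/22.67 = 0.04411 hr

Final: 0.04411 hr


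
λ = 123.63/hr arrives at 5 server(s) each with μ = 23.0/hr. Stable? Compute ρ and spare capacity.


Total capacity cμ = 5·23.0 = 115.00/hr
ρ = λ/(cμ) = 123.63/115.00 = 1.0750
Stable ⇔ ρ < 1: NO
Spare capacity = cμ − λ = 115.00 − 123.63 = -8.63/hr

Final: ρ = 1.0750; unstable; margin = -8.63/hr


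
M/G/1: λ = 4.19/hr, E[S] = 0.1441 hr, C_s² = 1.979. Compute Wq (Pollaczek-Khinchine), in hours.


ρ = λ·E[S] = 4.19·0.1441 = 0.6038
E[S²] = E[S]²(1+C_s²) = 0.1441²·(1+1.979) = 0.061858
Wq = λ·E[S²]/(2(1−ρ)) = 4.19·0.061858/(2·0.3962) = 0.32707 hr

Final: 0.32707 hr


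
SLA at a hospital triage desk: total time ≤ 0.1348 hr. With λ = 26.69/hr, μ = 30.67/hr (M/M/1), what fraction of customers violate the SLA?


W ~ Exponential(μ−λ) for M/M/1.
μ − λ = 30.67 − 26.69 = 3.9800
P(W > t) = e^{−(μ−λ)t} = e^{−0.5365} = 0.584789

Final: 0.584789


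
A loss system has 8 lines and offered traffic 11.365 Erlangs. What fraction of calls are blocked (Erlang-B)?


B(c,a) = (a^c/c!) / Σ_{k=0}^{c} a^k/k!
a^8/8! = 6902.954281
Σ terms (k=0..8): 1.00000 + 11.36500 + 64.58161 + 244.65668 + 695.13078 + 1580.03226 + 2992.84444 + 4859.09672 + 6902.95428 = 17351.661771
B = 6902.954281/17351.661771 = 0.397827

Final: 0.397827


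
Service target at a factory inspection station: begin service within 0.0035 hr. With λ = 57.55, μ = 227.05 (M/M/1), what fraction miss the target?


ρ = 57.55/227.05 = 0.2535
P(Wq > t) = ρ·e^{−(μ−λ)t} = 0.2535·e^{−0.5933}
= 0.2535·0.552529 = 0.140049

Final: 0.140049
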